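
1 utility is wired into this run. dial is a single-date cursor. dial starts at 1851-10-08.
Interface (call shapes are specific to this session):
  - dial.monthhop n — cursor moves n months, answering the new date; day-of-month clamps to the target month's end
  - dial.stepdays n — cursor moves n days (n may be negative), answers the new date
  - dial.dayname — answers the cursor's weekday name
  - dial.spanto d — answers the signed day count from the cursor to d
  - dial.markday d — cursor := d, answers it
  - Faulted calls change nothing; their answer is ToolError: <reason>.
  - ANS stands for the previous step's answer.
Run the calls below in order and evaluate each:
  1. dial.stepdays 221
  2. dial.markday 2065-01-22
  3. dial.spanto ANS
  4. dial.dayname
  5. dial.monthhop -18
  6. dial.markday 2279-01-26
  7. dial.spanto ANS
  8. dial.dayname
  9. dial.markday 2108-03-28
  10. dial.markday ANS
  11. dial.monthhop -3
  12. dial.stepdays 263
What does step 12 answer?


Answer: 2108-09-16

Derivation:
→ dial.stepdays(n=221)
← 1852-05-16
→ dial.markday(d=2065-01-22)
← 2065-01-22
→ dial.spanto(d=ANS)
← 0
→ dial.dayname()
← Thursday
→ dial.monthhop(n=-18)
← 2063-07-22
→ dial.markday(d=2279-01-26)
← 2279-01-26
→ dial.spanto(d=ANS)
← 0
→ dial.dayname()
← Sunday
→ dial.markday(d=2108-03-28)
← 2108-03-28
→ dial.markday(d=ANS)
← 2108-03-28
→ dial.monthhop(n=-3)
← 2107-12-28
→ dial.stepdays(n=263)
← 2108-09-16


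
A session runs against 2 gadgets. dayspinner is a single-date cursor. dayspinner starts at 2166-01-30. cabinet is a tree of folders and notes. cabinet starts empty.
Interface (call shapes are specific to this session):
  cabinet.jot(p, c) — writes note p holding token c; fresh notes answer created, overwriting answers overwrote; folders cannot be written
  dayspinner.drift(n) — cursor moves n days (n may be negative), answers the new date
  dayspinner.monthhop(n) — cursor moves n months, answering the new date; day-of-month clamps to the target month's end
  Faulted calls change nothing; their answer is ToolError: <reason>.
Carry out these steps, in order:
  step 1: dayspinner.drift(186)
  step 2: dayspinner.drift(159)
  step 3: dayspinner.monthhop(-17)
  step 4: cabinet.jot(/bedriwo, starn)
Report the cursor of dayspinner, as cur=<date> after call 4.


Answer: cur=2165-08-10

Derivation:
-- 1. dayspinner.drift(n='186') ~> 2166-08-04
-- 2. dayspinner.drift(n='159') ~> 2167-01-10
-- 3. dayspinner.monthhop(n='-17') ~> 2165-08-10
-- 4. cabinet.jot(p='/bedriwo', c='starn') ~> created


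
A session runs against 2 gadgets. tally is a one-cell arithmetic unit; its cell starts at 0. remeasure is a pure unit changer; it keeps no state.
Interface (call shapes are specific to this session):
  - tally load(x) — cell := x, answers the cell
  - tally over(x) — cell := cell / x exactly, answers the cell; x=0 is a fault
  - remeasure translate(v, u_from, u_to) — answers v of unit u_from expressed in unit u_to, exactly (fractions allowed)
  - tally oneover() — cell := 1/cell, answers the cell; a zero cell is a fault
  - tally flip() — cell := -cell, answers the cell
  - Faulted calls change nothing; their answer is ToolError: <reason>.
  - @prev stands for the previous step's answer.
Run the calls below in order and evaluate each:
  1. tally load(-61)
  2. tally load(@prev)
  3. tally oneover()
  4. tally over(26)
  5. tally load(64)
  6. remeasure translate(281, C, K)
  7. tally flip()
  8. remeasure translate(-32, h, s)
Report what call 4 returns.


Answer: -1/1586

Derivation:
-> tally load(-61)
<- -61
-> tally load(@prev)
<- -61
-> tally oneover()
<- -1/61
-> tally over(26)
<- -1/1586
-> tally load(64)
<- 64
-> remeasure translate(281, C, K)
<- 11083/20
-> tally flip()
<- -64
-> remeasure translate(-32, h, s)
<- -115200


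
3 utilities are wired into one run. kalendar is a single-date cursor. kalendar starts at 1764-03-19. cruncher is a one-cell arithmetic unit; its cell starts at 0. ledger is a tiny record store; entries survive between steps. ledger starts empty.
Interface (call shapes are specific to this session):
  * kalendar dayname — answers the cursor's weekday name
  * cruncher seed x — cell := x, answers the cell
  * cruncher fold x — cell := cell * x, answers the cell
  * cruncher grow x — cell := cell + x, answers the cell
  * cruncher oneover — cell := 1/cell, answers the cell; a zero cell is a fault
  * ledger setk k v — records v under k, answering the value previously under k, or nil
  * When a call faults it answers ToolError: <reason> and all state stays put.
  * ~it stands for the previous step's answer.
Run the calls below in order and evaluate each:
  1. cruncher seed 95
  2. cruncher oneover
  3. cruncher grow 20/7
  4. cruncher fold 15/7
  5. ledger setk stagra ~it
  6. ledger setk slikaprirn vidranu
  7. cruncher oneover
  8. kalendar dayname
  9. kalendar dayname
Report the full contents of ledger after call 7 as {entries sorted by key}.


Answer: {slikaprirn=vidranu, stagra=5721/931}

Derivation:
-> cruncher seed(x: 95)
<- 95
-> cruncher oneover()
<- 1/95
-> cruncher grow(x: 20/7)
<- 1907/665
-> cruncher fold(x: 15/7)
<- 5721/931
-> ledger setk(k: stagra, v: ~it)
<- nil
-> ledger setk(k: slikaprirn, v: vidranu)
<- nil
-> cruncher oneover()
<- 931/5721
-> kalendar dayname()
<- Monday
-> kalendar dayname()
<- Monday


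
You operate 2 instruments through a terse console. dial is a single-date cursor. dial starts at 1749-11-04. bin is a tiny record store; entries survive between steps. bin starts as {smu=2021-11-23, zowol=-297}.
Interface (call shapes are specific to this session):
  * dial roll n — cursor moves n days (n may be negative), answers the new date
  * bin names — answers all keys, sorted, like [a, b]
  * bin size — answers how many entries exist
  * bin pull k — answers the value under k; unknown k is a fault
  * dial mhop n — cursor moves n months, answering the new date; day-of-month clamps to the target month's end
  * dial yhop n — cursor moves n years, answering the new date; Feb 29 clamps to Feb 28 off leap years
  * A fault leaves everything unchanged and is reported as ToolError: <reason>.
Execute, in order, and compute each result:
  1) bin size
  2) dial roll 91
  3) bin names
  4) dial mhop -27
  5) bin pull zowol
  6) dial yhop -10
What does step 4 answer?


~$ bin size
:: 2
~$ dial roll n→91
:: 1750-02-03
~$ bin names
:: [smu, zowol]
~$ dial mhop n→-27
:: 1747-11-03
~$ bin pull k→zowol
:: -297
~$ dial yhop n→-10
:: 1737-11-03

Answer: 1747-11-03


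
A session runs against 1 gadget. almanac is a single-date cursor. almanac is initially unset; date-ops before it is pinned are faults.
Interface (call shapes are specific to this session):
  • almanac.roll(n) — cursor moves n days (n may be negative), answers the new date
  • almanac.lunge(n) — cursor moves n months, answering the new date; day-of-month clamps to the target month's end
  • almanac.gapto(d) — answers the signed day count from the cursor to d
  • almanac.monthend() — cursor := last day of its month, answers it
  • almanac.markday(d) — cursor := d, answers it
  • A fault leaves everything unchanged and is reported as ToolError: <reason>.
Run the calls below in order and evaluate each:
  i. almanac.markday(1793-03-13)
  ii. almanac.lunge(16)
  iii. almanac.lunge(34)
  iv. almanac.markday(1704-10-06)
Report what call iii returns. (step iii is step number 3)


→ markday(d→1793-03-13)
← 1793-03-13
→ lunge(n→16)
← 1794-07-13
→ lunge(n→34)
← 1797-05-13
→ markday(d→1704-10-06)
← 1704-10-06

Answer: 1797-05-13


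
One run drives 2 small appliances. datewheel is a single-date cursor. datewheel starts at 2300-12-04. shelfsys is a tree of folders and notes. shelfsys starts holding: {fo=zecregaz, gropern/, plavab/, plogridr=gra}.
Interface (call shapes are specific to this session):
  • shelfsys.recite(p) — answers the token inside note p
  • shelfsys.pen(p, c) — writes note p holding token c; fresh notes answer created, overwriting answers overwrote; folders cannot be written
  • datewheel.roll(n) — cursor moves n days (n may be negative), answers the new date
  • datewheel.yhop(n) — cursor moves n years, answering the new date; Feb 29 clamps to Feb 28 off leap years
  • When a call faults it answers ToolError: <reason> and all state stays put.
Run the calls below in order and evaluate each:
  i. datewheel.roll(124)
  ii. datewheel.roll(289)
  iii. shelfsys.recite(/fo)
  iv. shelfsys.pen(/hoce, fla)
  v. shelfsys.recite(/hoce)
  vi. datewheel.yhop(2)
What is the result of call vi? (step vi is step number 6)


~$ datewheel.roll n: 124
:: 2301-04-07
~$ datewheel.roll n: 289
:: 2302-01-21
~$ shelfsys.recite p: /fo
:: zecregaz
~$ shelfsys.pen p: /hoce c: fla
:: created
~$ shelfsys.recite p: /hoce
:: fla
~$ datewheel.yhop n: 2
:: 2304-01-21

Answer: 2304-01-21


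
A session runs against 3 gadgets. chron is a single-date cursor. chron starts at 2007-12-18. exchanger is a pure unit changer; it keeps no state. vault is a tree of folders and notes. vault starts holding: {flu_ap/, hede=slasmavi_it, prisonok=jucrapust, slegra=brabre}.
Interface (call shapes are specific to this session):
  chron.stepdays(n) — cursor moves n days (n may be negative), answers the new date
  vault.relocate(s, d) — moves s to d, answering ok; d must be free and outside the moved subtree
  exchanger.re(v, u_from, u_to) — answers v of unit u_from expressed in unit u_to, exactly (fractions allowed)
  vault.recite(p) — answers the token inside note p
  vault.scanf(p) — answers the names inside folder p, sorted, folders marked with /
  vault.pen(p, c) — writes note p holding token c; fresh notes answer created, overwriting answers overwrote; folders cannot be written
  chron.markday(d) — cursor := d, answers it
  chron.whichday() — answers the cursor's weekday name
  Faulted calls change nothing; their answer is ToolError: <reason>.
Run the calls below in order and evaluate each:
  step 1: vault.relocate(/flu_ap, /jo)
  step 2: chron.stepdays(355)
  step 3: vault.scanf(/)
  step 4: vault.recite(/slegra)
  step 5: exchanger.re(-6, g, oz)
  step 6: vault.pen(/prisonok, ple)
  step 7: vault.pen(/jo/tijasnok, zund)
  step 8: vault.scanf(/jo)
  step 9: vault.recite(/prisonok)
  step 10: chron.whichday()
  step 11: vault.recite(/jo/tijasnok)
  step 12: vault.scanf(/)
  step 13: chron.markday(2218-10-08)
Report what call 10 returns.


==> vault.relocate(s→/flu_ap, d→/jo)
<== ok
==> chron.stepdays(n→355)
<== 2008-12-07
==> vault.scanf(p→/)
<== [hede, jo/, prisonok, slegra]
==> vault.recite(p→/slegra)
<== brabre
==> exchanger.re(v→-6, u_from→g, u_to→oz)
<== -9600000/45359237
==> vault.pen(p→/prisonok, c→ple)
<== overwrote
==> vault.pen(p→/jo/tijasnok, c→zund)
<== created
==> vault.scanf(p→/jo)
<== [tijasnok]
==> vault.recite(p→/prisonok)
<== ple
==> chron.whichday()
<== Sunday
==> vault.recite(p→/jo/tijasnok)
<== zund
==> vault.scanf(p→/)
<== [hede, jo/, prisonok, slegra]
==> chron.markday(d→2218-10-08)
<== 2218-10-08

Answer: Sunday


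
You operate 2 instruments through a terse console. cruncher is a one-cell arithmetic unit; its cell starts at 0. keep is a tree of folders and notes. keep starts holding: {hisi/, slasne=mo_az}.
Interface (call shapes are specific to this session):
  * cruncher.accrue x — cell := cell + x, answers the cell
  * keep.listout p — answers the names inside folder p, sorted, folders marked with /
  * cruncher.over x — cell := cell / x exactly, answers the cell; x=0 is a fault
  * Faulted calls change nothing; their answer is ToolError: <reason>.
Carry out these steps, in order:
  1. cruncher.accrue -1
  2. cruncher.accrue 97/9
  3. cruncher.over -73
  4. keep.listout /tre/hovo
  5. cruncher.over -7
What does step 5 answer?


Answer: 88/4599

Derivation:
! accrue(x→-1) => -1
! accrue(x→97/9) => 88/9
! over(x→-73) => -88/657
! listout(p→/tre/hovo) => ToolError: not found
! over(x→-7) => 88/4599


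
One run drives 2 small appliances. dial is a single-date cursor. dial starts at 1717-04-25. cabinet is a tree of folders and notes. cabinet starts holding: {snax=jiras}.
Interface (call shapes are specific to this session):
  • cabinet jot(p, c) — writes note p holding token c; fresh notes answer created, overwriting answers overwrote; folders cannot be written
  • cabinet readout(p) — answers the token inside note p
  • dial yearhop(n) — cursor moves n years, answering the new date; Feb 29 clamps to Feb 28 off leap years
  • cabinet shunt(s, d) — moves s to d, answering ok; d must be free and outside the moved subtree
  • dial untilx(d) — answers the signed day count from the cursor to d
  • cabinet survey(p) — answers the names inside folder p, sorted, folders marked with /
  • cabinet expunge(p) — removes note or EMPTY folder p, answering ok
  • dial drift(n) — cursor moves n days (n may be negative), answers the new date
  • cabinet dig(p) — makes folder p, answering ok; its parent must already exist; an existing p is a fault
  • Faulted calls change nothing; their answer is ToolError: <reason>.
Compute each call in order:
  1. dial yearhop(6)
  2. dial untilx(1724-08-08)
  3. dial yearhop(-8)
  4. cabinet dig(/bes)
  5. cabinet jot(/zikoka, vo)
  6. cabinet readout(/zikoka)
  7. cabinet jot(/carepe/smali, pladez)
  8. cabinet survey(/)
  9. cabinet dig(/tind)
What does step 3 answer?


Answer: 1715-04-25

Derivation:
==> dial yearhop(n=6)
<== 1723-04-25
==> dial untilx(d=1724-08-08)
<== 471
==> dial yearhop(n=-8)
<== 1715-04-25
==> cabinet dig(p=/bes)
<== ok
==> cabinet jot(p=/zikoka, c=vo)
<== created
==> cabinet readout(p=/zikoka)
<== vo
==> cabinet jot(p=/carepe/smali, c=pladez)
<== ToolError: no parent
==> cabinet survey(p=/)
<== [bes/, snax, zikoka]
==> cabinet dig(p=/tind)
<== ok


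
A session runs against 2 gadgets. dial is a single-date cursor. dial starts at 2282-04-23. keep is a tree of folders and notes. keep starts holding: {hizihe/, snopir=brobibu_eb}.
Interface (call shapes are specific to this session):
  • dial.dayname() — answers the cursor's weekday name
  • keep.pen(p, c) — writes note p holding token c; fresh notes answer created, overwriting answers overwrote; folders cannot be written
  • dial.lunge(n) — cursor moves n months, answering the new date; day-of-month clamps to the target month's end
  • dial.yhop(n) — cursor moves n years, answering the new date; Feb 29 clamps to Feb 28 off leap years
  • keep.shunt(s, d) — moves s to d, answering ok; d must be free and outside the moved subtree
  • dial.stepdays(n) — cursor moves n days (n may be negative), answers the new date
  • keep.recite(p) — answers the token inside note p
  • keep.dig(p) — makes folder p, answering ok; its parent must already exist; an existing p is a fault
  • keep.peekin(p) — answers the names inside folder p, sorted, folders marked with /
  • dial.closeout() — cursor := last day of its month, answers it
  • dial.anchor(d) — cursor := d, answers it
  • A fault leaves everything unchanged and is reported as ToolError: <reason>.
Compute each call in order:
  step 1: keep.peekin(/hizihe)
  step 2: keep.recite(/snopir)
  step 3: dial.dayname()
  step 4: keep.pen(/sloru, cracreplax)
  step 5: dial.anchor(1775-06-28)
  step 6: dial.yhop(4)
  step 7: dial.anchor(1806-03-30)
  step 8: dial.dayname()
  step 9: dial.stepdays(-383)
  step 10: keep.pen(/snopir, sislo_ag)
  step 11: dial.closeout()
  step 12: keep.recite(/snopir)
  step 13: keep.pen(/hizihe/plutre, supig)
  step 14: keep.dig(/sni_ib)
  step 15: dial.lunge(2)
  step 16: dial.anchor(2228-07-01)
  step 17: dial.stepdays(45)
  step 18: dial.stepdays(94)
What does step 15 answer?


Answer: 1805-05-31

Derivation:
[in] peekin p=/hizihe
[out] []
[in] recite p=/snopir
[out] brobibu_eb
[in] dayname
[out] Sunday
[in] pen p=/sloru c=cracreplax
[out] created
[in] anchor d=1775-06-28
[out] 1775-06-28
[in] yhop n=4
[out] 1779-06-28
[in] anchor d=1806-03-30
[out] 1806-03-30
[in] dayname
[out] Sunday
[in] stepdays n=-383
[out] 1805-03-12
[in] pen p=/snopir c=sislo_ag
[out] overwrote
[in] closeout
[out] 1805-03-31
[in] recite p=/snopir
[out] sislo_ag
[in] pen p=/hizihe/plutre c=supig
[out] created
[in] dig p=/sni_ib
[out] ok
[in] lunge n=2
[out] 1805-05-31
[in] anchor d=2228-07-01
[out] 2228-07-01
[in] stepdays n=45
[out] 2228-08-15
[in] stepdays n=94
[out] 2228-11-17


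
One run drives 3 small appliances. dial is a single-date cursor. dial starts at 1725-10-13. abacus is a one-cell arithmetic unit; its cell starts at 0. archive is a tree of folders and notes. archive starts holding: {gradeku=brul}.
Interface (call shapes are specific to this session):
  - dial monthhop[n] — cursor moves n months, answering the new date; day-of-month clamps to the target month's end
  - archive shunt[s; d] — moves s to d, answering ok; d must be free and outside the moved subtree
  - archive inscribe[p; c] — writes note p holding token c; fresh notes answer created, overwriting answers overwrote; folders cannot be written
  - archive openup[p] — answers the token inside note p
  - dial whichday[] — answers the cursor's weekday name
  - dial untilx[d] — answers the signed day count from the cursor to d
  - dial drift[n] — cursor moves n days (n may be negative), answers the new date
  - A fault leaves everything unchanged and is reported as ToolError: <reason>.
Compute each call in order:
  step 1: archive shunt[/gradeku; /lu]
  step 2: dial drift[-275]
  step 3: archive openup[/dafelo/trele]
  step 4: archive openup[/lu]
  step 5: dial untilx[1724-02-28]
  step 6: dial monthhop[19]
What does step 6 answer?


-- 1. archive shunt(/gradeku, /lu) -> ok
-- 2. dial drift(-275) -> 1725-01-11
-- 3. archive openup(/dafelo/trele) -> ToolError: not found
-- 4. archive openup(/lu) -> brul
-- 5. dial untilx(1724-02-28) -> -318
-- 6. dial monthhop(19) -> 1726-08-11

Answer: 1726-08-11


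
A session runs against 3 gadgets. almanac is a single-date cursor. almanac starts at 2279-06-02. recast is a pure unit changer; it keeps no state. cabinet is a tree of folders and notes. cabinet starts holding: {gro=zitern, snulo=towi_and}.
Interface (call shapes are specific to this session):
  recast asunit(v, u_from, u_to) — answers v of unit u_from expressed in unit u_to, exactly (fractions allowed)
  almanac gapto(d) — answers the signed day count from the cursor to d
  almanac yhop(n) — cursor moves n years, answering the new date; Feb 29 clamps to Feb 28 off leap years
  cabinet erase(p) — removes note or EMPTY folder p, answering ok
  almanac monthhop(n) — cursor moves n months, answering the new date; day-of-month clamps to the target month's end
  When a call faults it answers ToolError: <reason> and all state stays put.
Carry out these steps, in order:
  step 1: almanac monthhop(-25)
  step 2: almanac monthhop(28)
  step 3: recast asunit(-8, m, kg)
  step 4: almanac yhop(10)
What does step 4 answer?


Answer: 2289-09-02

Derivation:
~$ almanac monthhop -25
[out] 2277-05-02
~$ almanac monthhop 28
[out] 2279-09-02
~$ recast asunit -8 m kg
[out] ToolError: incompatible units
~$ almanac yhop 10
[out] 2289-09-02


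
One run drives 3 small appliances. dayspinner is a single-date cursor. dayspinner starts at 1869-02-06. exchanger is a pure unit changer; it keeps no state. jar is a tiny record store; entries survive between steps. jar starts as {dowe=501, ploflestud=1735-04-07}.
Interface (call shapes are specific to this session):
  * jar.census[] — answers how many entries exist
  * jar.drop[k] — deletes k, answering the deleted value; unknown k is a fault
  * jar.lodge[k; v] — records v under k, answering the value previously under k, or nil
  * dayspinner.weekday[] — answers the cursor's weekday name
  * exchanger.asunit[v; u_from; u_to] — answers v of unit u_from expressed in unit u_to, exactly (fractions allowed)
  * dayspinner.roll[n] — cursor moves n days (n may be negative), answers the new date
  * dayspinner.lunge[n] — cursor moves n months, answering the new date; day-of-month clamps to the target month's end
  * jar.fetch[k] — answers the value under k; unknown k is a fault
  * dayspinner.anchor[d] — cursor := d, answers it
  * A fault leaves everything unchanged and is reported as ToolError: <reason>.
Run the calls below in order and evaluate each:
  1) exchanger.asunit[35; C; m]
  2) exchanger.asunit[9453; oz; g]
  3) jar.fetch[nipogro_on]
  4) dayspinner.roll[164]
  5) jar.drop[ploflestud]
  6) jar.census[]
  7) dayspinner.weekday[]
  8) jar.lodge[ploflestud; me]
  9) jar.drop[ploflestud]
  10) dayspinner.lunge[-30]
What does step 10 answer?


Now I run asunit(v→35, u_from→C, u_to→m): ToolError: incompatible units.
Using asunit(v→9453, u_from→oz, u_to→g), and observe 428780867361/1600000.
Next I call fetch(k→nipogro_on), yielding ToolError: no such key nipogro_on.
Then roll(n→164), → 1869-07-20.
Then drop(k→ploflestud), and see 1735-04-07.
Using census, and see 1.
Calling weekday(), yielding Tuesday.
Now I run lodge(k→ploflestud, v→me), and observe nil.
Then drop(k→ploflestud), → me.
Invoking lunge(n→-30), — result: 1867-01-20.

Answer: 1867-01-20


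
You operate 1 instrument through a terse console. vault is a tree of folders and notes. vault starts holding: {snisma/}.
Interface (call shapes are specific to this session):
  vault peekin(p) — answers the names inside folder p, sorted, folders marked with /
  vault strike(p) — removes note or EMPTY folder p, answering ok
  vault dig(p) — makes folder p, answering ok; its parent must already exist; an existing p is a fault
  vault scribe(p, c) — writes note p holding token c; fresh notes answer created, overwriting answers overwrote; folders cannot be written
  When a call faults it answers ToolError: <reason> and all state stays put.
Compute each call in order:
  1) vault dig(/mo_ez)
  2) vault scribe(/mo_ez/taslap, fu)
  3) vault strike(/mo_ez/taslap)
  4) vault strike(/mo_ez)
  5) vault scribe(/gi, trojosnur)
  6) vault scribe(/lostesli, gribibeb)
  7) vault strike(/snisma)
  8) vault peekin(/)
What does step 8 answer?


Answer: [gi, lostesli]

Derivation:
Calling vault dig(p=/mo_ez), and get ok.
Now I run vault scribe(p=/mo_ez/taslap, c=fu), and observe created.
I run vault strike(p=/mo_ez/taslap), which returns ok.
Next I call vault strike(p=/mo_ez), yielding ok.
I try vault scribe(p=/gi, c=trojosnur), yielding created.
Then vault scribe(p=/lostesli, c=gribibeb), and observe created.
I try vault strike(p=/snisma), and see ok.
I call vault peekin(p=/), and see [gi, lostesli].


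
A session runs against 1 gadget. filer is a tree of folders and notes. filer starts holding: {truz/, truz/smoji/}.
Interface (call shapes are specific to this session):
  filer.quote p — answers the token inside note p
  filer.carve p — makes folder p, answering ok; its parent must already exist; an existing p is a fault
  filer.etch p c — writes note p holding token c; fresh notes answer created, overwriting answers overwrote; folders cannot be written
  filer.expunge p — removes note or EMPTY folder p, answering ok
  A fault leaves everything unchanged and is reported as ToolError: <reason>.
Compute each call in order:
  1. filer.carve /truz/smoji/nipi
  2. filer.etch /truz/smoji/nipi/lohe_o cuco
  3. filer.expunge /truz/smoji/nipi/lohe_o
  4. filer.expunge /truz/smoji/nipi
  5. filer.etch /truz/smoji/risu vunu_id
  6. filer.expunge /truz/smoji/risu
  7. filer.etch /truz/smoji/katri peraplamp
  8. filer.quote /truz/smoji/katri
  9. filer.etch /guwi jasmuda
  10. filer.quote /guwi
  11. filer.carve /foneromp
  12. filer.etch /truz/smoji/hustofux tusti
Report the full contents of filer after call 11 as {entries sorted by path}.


Answer: {foneromp/, guwi=jasmuda, truz/, truz/smoji/, truz/smoji/katri=peraplamp}

Derivation:
# filer.carve(p='/truz/smoji/nipi') == ok
# filer.etch(p='/truz/smoji/nipi/lohe_o', c='cuco') == created
# filer.expunge(p='/truz/smoji/nipi/lohe_o') == ok
# filer.expunge(p='/truz/smoji/nipi') == ok
# filer.etch(p='/truz/smoji/risu', c='vunu_id') == created
# filer.expunge(p='/truz/smoji/risu') == ok
# filer.etch(p='/truz/smoji/katri', c='peraplamp') == created
# filer.quote(p='/truz/smoji/katri') == peraplamp
# filer.etch(p='/guwi', c='jasmuda') == created
# filer.quote(p='/guwi') == jasmuda
# filer.carve(p='/foneromp') == ok
# filer.etch(p='/truz/smoji/hustofux', c='tusti') == created


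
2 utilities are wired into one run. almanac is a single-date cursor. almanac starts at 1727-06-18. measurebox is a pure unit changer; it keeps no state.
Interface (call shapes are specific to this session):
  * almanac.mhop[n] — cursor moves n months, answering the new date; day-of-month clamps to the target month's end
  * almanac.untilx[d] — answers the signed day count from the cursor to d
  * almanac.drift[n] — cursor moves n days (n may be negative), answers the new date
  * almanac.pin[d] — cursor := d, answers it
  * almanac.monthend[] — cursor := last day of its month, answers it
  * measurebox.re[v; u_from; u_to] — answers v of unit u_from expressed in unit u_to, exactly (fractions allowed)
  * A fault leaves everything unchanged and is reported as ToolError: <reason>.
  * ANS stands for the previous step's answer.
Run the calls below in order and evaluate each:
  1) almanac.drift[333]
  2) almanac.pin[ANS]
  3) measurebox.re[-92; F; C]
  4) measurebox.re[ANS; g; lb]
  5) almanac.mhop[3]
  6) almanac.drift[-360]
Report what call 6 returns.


Now I run almanac.drift with n=333, yielding 1728-05-16.
I invoke almanac.pin with d=ANS, and get 1728-05-16.
Calling measurebox.re with v=-92, u_from=F, u_to=C, and observe -620/9.
Next I call measurebox.re with v=ANS, u_from=g, u_to=lb, which returns -62000000/408233133.
Next I call almanac.mhop with n=3, which returns 1728-08-16.
Now I run almanac.drift with n=-360, and see 1727-08-22.

Answer: 1727-08-22


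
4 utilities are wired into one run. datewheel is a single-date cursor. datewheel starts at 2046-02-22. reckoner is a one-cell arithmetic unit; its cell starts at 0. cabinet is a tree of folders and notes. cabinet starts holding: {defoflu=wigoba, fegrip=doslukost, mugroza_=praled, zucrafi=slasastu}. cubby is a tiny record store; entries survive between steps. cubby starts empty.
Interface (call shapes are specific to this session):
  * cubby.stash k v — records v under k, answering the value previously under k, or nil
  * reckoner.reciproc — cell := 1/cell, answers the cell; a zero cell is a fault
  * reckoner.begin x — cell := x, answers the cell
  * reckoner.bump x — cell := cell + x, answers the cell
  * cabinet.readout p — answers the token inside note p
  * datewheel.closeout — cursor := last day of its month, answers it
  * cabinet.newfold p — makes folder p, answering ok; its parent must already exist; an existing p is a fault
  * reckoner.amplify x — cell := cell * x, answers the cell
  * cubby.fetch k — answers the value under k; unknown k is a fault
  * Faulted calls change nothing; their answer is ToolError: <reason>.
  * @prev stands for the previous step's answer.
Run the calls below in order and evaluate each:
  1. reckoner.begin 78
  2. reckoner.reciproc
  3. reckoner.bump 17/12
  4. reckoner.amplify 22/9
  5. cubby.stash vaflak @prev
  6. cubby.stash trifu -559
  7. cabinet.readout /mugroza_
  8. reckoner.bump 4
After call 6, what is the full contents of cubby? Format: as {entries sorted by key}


Answer: {trifu=-559, vaflak=2453/702}

Derivation:
# reckoner.begin(x=78) => 78
# reckoner.reciproc() => 1/78
# reckoner.bump(x=17/12) => 223/156
# reckoner.amplify(x=22/9) => 2453/702
# cubby.stash(k=vaflak, v=@prev) => nil
# cubby.stash(k=trifu, v=-559) => nil
# cabinet.readout(p=/mugroza_) => praled
# reckoner.bump(x=4) => 5261/702


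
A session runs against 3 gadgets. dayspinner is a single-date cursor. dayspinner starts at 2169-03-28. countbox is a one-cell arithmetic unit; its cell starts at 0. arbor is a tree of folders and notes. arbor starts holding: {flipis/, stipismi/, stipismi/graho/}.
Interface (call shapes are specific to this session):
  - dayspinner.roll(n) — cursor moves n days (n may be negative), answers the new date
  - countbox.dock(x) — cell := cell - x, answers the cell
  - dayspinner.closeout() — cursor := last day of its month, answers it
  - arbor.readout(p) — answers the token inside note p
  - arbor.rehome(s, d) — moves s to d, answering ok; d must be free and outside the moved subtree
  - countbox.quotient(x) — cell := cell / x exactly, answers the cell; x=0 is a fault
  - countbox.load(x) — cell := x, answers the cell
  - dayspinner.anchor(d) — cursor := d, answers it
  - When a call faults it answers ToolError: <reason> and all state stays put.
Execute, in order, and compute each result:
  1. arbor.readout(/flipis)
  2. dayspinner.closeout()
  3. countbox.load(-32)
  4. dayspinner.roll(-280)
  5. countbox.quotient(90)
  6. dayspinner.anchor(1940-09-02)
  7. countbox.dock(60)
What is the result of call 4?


Answer: 2168-06-24

Derivation:
Now I run arbor.readout with p=/flipis, which returns ToolError: is a directory.
I run dayspinner.closeout: 2169-03-31.
I run countbox.load with x=-32: -32.
Then dayspinner.roll with n=-280: 2168-06-24.
Now I run countbox.quotient with x=90, and get -16/45.
Now I run dayspinner.anchor with d=1940-09-02, and see 1940-09-02.
Invoking countbox.dock with x=60, which returns -2716/45.


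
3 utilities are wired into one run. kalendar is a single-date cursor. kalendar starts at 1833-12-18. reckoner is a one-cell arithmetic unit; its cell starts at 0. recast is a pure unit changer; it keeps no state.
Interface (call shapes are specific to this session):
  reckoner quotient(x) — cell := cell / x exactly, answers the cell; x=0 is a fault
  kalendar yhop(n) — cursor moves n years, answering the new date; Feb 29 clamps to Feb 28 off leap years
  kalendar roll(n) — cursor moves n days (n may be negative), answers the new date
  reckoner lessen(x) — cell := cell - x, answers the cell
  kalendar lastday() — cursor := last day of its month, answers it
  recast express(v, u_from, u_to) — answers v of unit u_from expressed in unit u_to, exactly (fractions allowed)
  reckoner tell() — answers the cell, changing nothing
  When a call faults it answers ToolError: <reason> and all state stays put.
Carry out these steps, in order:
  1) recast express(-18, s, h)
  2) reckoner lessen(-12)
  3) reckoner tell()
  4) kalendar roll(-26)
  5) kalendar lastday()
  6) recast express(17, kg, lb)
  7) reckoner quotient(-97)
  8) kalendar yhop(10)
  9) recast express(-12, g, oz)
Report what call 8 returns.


Answer: 1843-11-30

Derivation:
% recast express v=-18 u_from=s u_to=h
  -1/200
% reckoner lessen x=-12
  12
% reckoner tell
  12
% kalendar roll n=-26
  1833-11-22
% kalendar lastday
  1833-11-30
% recast express v=17 u_from=kg u_to=lb
  1700000000/45359237
% reckoner quotient x=-97
  -12/97
% kalendar yhop n=10
  1843-11-30
% recast express v=-12 u_from=g u_to=oz
  -19200000/45359237


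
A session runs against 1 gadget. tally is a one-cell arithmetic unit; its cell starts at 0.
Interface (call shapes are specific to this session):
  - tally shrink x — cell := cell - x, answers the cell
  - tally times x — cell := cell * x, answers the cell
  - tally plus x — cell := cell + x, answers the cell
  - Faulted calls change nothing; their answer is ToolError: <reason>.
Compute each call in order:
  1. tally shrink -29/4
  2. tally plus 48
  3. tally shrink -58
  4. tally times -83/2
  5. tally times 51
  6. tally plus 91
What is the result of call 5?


Answer: -1917549/8

Derivation:
>>> tally shrink x='-29/4'
[out] 29/4
>>> tally plus x='48'
[out] 221/4
>>> tally shrink x='-58'
[out] 453/4
>>> tally times x='-83/2'
[out] -37599/8
>>> tally times x='51'
[out] -1917549/8
>>> tally plus x='91'
[out] -1916821/8


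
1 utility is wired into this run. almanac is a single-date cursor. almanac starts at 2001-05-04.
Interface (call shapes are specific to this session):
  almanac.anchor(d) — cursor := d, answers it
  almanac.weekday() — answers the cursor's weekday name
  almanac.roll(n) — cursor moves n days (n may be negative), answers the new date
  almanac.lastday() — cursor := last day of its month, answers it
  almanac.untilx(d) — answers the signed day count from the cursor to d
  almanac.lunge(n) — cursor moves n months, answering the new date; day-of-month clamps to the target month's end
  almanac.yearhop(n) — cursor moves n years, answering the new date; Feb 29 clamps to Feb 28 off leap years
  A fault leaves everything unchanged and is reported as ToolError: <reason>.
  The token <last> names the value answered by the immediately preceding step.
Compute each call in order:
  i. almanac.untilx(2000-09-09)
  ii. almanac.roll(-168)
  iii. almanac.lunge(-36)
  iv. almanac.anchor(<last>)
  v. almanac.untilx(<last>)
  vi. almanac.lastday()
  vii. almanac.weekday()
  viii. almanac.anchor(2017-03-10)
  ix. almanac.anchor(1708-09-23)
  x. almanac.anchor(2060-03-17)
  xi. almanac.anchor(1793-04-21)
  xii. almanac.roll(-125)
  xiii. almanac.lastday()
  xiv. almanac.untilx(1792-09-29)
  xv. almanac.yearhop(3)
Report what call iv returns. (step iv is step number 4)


Answer: 1997-11-17

Derivation:
Invoking untilx passing d='2000-09-09', giving -237.
Using roll passing n='-168', which returns 2000-11-17.
I call lunge passing n='-36', which returns 1997-11-17.
Now I run anchor passing d='<last>', → 1997-11-17.
Using untilx passing d='<last>', giving 0.
Calling lastday, → 1997-11-30.
Calling weekday: Sunday.
Then anchor passing d='2017-03-10', — result: 2017-03-10.
Using anchor passing d='1708-09-23': 1708-09-23.
Using anchor passing d='2060-03-17': 2060-03-17.
I use anchor passing d='1793-04-21', yielding 1793-04-21.
I try roll passing n='-125', and get 1792-12-17.
I invoke lastday(), and observe 1792-12-31.
I run untilx passing d='1792-09-29', and observe -93.
I run yearhop passing n='3', yielding 1795-12-31.


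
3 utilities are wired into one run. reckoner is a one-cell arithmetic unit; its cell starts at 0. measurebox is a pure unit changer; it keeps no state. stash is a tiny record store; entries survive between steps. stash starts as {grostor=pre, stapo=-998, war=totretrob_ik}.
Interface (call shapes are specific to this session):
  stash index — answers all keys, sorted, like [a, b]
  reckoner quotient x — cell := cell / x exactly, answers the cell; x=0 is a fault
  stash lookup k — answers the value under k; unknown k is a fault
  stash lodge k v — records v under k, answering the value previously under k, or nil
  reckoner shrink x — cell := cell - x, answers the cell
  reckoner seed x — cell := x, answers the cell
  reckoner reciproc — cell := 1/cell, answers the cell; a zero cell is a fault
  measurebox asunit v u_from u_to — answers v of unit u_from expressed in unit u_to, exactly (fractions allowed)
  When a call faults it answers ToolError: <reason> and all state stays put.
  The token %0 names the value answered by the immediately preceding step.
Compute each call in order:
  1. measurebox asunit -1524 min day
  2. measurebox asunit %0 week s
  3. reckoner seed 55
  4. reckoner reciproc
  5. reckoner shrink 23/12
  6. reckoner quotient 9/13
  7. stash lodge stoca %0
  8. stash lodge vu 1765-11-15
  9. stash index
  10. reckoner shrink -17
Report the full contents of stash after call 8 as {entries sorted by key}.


! measurebox asunit(v: -1524, u_from: min, u_to: day) -> -127/120
! measurebox asunit(v: %0, u_from: week, u_to: s) -> -640080
! reckoner seed(x: 55) -> 55
! reckoner reciproc() -> 1/55
! reckoner shrink(x: 23/12) -> -1253/660
! reckoner quotient(x: 9/13) -> -16289/5940
! stash lodge(k: stoca, v: %0) -> nil
! stash lodge(k: vu, v: 1765-11-15) -> nil
! stash index() -> [grostor, stapo, stoca, vu, war]
! reckoner shrink(x: -17) -> 84691/5940

Answer: {grostor=pre, stapo=-998, stoca=-16289/5940, vu=1765-11-15, war=totretrob_ik}


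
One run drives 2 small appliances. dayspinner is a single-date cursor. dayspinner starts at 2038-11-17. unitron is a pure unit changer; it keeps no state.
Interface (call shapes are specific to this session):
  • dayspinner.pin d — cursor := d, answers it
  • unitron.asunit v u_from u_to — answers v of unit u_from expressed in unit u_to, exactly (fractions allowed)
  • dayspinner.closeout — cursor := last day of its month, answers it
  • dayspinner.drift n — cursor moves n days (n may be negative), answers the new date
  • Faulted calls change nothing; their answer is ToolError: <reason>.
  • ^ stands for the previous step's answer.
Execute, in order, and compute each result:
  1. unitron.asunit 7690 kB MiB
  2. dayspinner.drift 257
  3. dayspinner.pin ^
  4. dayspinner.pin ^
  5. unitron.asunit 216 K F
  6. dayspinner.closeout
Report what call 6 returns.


>> unitron.asunit(v: 7690, u_from: kB, u_to: MiB)
<< 480625/65536
>> dayspinner.drift(n: 257)
<< 2039-08-01
>> dayspinner.pin(d: ^)
<< 2039-08-01
>> dayspinner.pin(d: ^)
<< 2039-08-01
>> unitron.asunit(v: 216, u_from: K, u_to: F)
<< -7087/100
>> dayspinner.closeout()
<< 2039-08-31

Answer: 2039-08-31


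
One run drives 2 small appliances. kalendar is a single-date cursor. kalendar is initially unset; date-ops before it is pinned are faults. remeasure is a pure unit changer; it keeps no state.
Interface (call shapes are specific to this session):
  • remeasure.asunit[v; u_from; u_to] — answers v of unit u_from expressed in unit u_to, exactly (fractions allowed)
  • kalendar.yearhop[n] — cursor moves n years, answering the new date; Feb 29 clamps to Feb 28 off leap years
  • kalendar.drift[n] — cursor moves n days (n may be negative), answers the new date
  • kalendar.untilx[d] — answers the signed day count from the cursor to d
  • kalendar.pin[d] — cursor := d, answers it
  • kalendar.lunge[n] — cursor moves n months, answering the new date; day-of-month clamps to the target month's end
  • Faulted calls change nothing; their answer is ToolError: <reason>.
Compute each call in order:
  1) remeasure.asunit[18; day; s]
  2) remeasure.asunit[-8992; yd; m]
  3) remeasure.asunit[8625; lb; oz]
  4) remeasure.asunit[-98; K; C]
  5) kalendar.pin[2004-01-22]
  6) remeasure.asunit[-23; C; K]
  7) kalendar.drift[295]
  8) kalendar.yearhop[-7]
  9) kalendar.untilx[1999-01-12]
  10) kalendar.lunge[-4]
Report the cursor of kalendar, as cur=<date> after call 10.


! asunit(v=18, u_from=day, u_to=s) : 1555200
! asunit(v=-8992, u_from=yd, u_to=m) : -5138928/625
! asunit(v=8625, u_from=lb, u_to=oz) : 138000
! asunit(v=-98, u_from=K, u_to=C) : -7423/20
! pin(d=2004-01-22) : 2004-01-22
! asunit(v=-23, u_from=C, u_to=K) : 5003/20
! drift(n=295) : 2004-11-12
! yearhop(n=-7) : 1997-11-12
! untilx(d=1999-01-12) : 426
! lunge(n=-4) : 1997-07-12

Answer: cur=1997-07-12


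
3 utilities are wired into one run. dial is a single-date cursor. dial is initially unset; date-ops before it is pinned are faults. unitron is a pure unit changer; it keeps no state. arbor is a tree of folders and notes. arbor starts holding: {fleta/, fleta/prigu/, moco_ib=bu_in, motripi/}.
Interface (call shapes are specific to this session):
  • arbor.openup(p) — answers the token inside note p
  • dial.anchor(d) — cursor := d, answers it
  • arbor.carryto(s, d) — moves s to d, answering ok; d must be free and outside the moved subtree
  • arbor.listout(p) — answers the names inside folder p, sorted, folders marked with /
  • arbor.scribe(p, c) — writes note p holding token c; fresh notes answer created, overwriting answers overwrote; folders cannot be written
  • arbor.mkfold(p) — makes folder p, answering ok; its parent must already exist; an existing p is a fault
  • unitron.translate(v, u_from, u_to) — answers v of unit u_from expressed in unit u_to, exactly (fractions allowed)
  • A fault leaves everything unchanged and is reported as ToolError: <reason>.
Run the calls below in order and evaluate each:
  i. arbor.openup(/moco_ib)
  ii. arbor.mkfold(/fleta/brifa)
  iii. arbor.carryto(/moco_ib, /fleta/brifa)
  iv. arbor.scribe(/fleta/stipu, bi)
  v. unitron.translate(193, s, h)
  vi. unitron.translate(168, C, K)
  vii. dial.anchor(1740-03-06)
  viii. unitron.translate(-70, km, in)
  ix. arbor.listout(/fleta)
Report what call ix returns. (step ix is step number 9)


I call arbor.openup using p→/moco_ib, and see bu_in.
Invoking arbor.mkfold using p→/fleta/brifa, → ok.
Calling arbor.carryto using s→/moco_ib, d→/fleta/brifa, which returns ToolError: exists.
Calling arbor.scribe using p→/fleta/stipu, c→bi: created.
Next I call unitron.translate using v→193, u_from→s, u_to→h, yielding 193/3600.
I call unitron.translate using v→168, u_from→C, u_to→K, which returns 8823/20.
Now I run dial.anchor using d→1740-03-06, and see 1740-03-06.
Invoking unitron.translate using v→-70, u_from→km, u_to→in, which returns -350000000/127.
I try arbor.listout using p→/fleta, yielding [brifa/, prigu/, stipu].

Answer: [brifa/, prigu/, stipu]
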